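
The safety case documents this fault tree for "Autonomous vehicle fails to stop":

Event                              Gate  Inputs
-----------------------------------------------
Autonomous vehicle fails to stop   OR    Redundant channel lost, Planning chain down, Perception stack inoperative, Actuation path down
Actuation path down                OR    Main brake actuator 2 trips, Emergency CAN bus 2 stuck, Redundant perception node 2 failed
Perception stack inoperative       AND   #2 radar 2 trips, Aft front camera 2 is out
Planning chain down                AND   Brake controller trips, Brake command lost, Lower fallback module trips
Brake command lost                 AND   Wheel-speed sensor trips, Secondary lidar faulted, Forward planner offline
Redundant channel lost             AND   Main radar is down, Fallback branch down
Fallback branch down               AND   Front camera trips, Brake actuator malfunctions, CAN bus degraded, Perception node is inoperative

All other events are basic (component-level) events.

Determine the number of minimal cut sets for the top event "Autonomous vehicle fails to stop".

6

Fallback branch down [AND]: one cut set from each child combined → 1 × 1 × 1 × 1 = 1 cut set(s).
Redundant channel lost [AND]: one cut set from each child combined → 1 × 1 = 1 cut set(s).
Brake command lost [AND]: one cut set from each child combined → 1 × 1 × 1 = 1 cut set(s).
Planning chain down [AND]: one cut set from each child combined → 1 × 1 × 1 = 1 cut set(s).
Perception stack inoperative [AND]: one cut set from each child combined → 1 × 1 = 1 cut set(s).
Actuation path down [OR]: union of children's cut sets → 3 cut set(s).
Autonomous vehicle fails to stop [OR]: union of children's cut sets → 6 cut set(s).
Minimal cut sets: {Brake actuator malfunctions, CAN bus degraded, Front camera trips, Main radar is down, Perception node is inoperative}; {Brake controller trips, Forward planner offline, Lower fallback module trips, Secondary lidar faulted, Wheel-speed sensor trips}; {#2 radar 2 trips, Aft front camera 2 is out}; {Main brake actuator 2 trips}; {Emergency CAN bus 2 stuck}; {Redundant perception node 2 failed}.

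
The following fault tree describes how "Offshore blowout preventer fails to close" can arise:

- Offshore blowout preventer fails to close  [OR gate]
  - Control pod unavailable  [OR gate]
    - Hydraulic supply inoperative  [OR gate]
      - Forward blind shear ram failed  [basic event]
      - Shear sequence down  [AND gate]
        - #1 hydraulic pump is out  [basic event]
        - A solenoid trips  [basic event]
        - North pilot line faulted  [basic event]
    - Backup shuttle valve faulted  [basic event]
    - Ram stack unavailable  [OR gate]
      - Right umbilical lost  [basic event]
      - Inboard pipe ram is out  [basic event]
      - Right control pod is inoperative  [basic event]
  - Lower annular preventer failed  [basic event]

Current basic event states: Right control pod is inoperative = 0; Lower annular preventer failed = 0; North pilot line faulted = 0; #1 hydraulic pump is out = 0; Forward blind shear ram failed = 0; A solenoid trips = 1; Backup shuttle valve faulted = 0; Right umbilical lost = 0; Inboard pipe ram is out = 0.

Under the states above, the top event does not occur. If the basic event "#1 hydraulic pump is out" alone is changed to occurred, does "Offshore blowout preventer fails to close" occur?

Counterfactual: set "#1 hydraulic pump is out" to occurred.
Shear sequence down [AND]: #1 hydraulic pump is out=occurs, A solenoid trips=occurs, North pilot line faulted=not → not all inputs occur → does not occur.
Hydraulic supply inoperative [OR]: Forward blind shear ram failed=not, Shear sequence down=not → no input occurs → does not occur.
Ram stack unavailable [OR]: Right umbilical lost=not, Inboard pipe ram is out=not, Right control pod is inoperative=not → no input occurs → does not occur.
Control pod unavailable [OR]: Hydraulic supply inoperative=not, Backup shuttle valve faulted=not, Ram stack unavailable=not → no input occurs → does not occur.
Offshore blowout preventer fails to close [OR]: Control pod unavailable=not, Lower annular preventer failed=not → no input occurs → does not occur.

No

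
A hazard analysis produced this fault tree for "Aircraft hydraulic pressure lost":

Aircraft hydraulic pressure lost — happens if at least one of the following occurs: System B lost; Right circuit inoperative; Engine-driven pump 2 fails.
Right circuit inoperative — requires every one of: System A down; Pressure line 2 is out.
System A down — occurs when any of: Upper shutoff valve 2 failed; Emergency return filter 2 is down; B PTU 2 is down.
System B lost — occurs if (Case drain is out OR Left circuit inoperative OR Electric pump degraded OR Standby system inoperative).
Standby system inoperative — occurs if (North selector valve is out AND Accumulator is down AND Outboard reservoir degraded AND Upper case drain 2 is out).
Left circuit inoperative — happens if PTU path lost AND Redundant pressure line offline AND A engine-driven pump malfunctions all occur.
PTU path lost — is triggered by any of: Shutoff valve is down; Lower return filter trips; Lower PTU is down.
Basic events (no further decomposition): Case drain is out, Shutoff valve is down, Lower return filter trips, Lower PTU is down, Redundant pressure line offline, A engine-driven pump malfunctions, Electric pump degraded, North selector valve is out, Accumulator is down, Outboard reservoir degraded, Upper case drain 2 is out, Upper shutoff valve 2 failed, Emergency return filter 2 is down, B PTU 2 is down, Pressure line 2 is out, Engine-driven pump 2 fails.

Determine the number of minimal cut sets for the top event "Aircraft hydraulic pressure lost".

PTU path lost [OR]: union of children's cut sets → 3 cut set(s).
Left circuit inoperative [AND]: one cut set from each child combined → 3 × 1 × 1 = 3 cut set(s).
Standby system inoperative [AND]: one cut set from each child combined → 1 × 1 × 1 × 1 = 1 cut set(s).
System B lost [OR]: union of children's cut sets → 6 cut set(s).
System A down [OR]: union of children's cut sets → 3 cut set(s).
Right circuit inoperative [AND]: one cut set from each child combined → 3 × 1 = 3 cut set(s).
Aircraft hydraulic pressure lost [OR]: union of children's cut sets → 10 cut set(s).
Minimal cut sets: {Case drain is out}; {A engine-driven pump malfunctions, Redundant pressure line offline, Shutoff valve is down}; {A engine-driven pump malfunctions, Lower return filter trips, Redundant pressure line offline}; {A engine-driven pump malfunctions, Lower PTU is down, Redundant pressure line offline}; {Electric pump degraded}; {Accumulator is down, North selector valve is out, Outboard reservoir degraded, Upper case drain 2 is out}; {Pressure line 2 is out, Upper shutoff valve 2 failed}; {Emergency return filter 2 is down, Pressure line 2 is out}; {B PTU 2 is down, Pressure line 2 is out}; {Engine-driven pump 2 fails}.

10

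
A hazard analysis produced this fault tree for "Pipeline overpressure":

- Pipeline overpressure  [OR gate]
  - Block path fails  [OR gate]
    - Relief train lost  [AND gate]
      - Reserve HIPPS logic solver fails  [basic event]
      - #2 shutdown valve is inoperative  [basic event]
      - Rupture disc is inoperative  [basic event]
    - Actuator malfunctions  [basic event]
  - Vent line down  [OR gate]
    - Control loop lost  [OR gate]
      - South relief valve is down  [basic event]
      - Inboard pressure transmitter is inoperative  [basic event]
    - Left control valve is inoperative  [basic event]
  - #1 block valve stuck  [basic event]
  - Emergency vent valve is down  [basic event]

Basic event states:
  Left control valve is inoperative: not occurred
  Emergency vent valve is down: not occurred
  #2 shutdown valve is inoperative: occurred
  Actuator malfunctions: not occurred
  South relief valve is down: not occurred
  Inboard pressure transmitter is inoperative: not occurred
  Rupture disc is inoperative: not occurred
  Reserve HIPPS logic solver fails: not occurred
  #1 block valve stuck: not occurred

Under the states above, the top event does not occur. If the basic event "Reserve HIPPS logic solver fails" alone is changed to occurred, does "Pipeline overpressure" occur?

Counterfactual: set "Reserve HIPPS logic solver fails" to occurred.
Relief train lost [AND]: Reserve HIPPS logic solver fails=occurs, #2 shutdown valve is inoperative=occurs, Rupture disc is inoperative=not → not all inputs occur → does not occur.
Block path fails [OR]: Relief train lost=not, Actuator malfunctions=not → no input occurs → does not occur.
Control loop lost [OR]: South relief valve is down=not, Inboard pressure transmitter is inoperative=not → no input occurs → does not occur.
Vent line down [OR]: Control loop lost=not, Left control valve is inoperative=not → no input occurs → does not occur.
Pipeline overpressure [OR]: Block path fails=not, Vent line down=not, #1 block valve stuck=not, Emergency vent valve is down=not → no input occurs → does not occur.

No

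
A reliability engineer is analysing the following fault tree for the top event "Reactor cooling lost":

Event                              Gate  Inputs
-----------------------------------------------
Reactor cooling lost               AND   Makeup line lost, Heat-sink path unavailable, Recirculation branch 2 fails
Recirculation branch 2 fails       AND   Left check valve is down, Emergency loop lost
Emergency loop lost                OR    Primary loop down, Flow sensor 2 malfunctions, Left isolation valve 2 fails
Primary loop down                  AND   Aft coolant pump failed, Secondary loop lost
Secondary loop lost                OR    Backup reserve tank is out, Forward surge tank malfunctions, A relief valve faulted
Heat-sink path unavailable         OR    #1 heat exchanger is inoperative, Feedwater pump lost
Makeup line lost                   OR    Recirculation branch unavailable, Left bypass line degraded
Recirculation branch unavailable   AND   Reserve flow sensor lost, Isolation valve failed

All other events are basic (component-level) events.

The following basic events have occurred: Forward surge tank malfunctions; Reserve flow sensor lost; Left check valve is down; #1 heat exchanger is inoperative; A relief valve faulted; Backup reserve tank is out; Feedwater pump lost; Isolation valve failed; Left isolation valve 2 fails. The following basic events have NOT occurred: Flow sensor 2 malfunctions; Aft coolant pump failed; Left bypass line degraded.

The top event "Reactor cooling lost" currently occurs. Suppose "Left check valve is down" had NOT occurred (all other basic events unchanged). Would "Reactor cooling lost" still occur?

Counterfactual: set "Left check valve is down" to not occurred.
Recirculation branch unavailable [AND]: Reserve flow sensor lost=occurs, Isolation valve failed=occurs → all inputs occur → occurs.
Makeup line lost [OR]: Recirculation branch unavailable=occurs, Left bypass line degraded=not → at least one input occurs → occurs.
Heat-sink path unavailable [OR]: #1 heat exchanger is inoperative=occurs, Feedwater pump lost=occurs → at least one input occurs → occurs.
Secondary loop lost [OR]: Backup reserve tank is out=occurs, Forward surge tank malfunctions=occurs, A relief valve faulted=occurs → at least one input occurs → occurs.
Primary loop down [AND]: Aft coolant pump failed=not, Secondary loop lost=occurs → not all inputs occur → does not occur.
Emergency loop lost [OR]: Primary loop down=not, Flow sensor 2 malfunctions=not, Left isolation valve 2 fails=occurs → at least one input occurs → occurs.
Recirculation branch 2 fails [AND]: Left check valve is down=not, Emergency loop lost=occurs → not all inputs occur → does not occur.
Reactor cooling lost [AND]: Makeup line lost=occurs, Heat-sink path unavailable=occurs, Recirculation branch 2 fails=not → not all inputs occur → does not occur.

No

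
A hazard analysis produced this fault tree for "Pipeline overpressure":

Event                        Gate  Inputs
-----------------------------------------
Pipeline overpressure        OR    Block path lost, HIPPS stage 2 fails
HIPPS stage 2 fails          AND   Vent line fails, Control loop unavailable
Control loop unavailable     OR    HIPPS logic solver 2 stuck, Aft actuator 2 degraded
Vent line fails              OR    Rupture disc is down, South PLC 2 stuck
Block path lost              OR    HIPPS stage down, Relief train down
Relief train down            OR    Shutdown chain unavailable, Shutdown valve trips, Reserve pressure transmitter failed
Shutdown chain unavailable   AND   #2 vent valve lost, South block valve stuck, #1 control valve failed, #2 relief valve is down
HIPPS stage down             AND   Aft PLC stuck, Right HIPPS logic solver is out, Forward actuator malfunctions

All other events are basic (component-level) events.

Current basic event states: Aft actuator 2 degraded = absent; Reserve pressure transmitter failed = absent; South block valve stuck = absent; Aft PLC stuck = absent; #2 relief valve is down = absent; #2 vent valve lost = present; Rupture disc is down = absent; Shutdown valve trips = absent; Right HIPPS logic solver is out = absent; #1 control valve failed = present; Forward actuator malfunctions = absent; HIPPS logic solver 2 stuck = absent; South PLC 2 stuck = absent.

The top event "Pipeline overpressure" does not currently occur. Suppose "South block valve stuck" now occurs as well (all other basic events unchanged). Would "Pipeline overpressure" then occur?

No

Counterfactual: set "South block valve stuck" to occurred.
HIPPS stage down [AND]: Aft PLC stuck=not, Right HIPPS logic solver is out=not, Forward actuator malfunctions=not → not all inputs occur → does not occur.
Shutdown chain unavailable [AND]: #2 vent valve lost=occurs, South block valve stuck=occurs, #1 control valve failed=occurs, #2 relief valve is down=not → not all inputs occur → does not occur.
Relief train down [OR]: Shutdown chain unavailable=not, Shutdown valve trips=not, Reserve pressure transmitter failed=not → no input occurs → does not occur.
Block path lost [OR]: HIPPS stage down=not, Relief train down=not → no input occurs → does not occur.
Vent line fails [OR]: Rupture disc is down=not, South PLC 2 stuck=not → no input occurs → does not occur.
Control loop unavailable [OR]: HIPPS logic solver 2 stuck=not, Aft actuator 2 degraded=not → no input occurs → does not occur.
HIPPS stage 2 fails [AND]: Vent line fails=not, Control loop unavailable=not → not all inputs occur → does not occur.
Pipeline overpressure [OR]: Block path lost=not, HIPPS stage 2 fails=not → no input occurs → does not occur.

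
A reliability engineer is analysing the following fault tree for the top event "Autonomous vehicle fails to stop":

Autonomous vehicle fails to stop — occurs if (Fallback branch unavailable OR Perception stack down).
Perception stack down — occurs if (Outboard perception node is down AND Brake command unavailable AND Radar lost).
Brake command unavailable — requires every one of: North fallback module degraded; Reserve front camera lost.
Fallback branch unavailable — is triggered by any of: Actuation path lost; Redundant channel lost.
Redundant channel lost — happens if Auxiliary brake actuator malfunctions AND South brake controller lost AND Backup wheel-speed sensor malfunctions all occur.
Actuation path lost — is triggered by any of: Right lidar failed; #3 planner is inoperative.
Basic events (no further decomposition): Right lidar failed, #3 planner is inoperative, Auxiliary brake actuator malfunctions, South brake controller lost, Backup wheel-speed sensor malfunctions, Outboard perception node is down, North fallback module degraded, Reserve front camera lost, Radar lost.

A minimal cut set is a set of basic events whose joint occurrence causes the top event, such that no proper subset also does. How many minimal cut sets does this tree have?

Actuation path lost [OR]: union of children's cut sets → 2 cut set(s).
Redundant channel lost [AND]: one cut set from each child combined → 1 × 1 × 1 = 1 cut set(s).
Fallback branch unavailable [OR]: union of children's cut sets → 3 cut set(s).
Brake command unavailable [AND]: one cut set from each child combined → 1 × 1 = 1 cut set(s).
Perception stack down [AND]: one cut set from each child combined → 1 × 1 × 1 = 1 cut set(s).
Autonomous vehicle fails to stop [OR]: union of children's cut sets → 4 cut set(s).
Minimal cut sets: {Right lidar failed}; {#3 planner is inoperative}; {Auxiliary brake actuator malfunctions, Backup wheel-speed sensor malfunctions, South brake controller lost}; {North fallback module degraded, Outboard perception node is down, Radar lost, Reserve front camera lost}.

4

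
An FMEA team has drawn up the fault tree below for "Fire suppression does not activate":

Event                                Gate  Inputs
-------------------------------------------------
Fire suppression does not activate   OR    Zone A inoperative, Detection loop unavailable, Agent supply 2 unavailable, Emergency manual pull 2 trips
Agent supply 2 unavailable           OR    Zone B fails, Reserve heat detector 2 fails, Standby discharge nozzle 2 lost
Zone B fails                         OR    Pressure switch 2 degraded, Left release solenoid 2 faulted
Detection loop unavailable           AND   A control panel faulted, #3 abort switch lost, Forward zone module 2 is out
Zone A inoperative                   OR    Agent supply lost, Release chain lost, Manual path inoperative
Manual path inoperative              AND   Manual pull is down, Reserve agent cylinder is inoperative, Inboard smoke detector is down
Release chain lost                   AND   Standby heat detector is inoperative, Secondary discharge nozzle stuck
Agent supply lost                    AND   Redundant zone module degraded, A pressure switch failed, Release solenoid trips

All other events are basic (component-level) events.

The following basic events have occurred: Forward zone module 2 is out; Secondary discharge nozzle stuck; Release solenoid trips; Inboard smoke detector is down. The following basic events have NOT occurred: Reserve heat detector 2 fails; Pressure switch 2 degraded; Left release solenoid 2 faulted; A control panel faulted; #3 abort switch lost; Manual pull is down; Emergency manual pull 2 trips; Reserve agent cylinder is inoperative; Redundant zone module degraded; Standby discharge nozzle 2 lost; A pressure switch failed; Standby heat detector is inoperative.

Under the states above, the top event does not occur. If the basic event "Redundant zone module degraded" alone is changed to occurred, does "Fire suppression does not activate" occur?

Counterfactual: set "Redundant zone module degraded" to occurred.
Agent supply lost [AND]: Redundant zone module degraded=occurs, A pressure switch failed=not, Release solenoid trips=occurs → not all inputs occur → does not occur.
Release chain lost [AND]: Standby heat detector is inoperative=not, Secondary discharge nozzle stuck=occurs → not all inputs occur → does not occur.
Manual path inoperative [AND]: Manual pull is down=not, Reserve agent cylinder is inoperative=not, Inboard smoke detector is down=occurs → not all inputs occur → does not occur.
Zone A inoperative [OR]: Agent supply lost=not, Release chain lost=not, Manual path inoperative=not → no input occurs → does not occur.
Detection loop unavailable [AND]: A control panel faulted=not, #3 abort switch lost=not, Forward zone module 2 is out=occurs → not all inputs occur → does not occur.
Zone B fails [OR]: Pressure switch 2 degraded=not, Left release solenoid 2 faulted=not → no input occurs → does not occur.
Agent supply 2 unavailable [OR]: Zone B fails=not, Reserve heat detector 2 fails=not, Standby discharge nozzle 2 lost=not → no input occurs → does not occur.
Fire suppression does not activate [OR]: Zone A inoperative=not, Detection loop unavailable=not, Agent supply 2 unavailable=not, Emergency manual pull 2 trips=not → no input occurs → does not occur.

No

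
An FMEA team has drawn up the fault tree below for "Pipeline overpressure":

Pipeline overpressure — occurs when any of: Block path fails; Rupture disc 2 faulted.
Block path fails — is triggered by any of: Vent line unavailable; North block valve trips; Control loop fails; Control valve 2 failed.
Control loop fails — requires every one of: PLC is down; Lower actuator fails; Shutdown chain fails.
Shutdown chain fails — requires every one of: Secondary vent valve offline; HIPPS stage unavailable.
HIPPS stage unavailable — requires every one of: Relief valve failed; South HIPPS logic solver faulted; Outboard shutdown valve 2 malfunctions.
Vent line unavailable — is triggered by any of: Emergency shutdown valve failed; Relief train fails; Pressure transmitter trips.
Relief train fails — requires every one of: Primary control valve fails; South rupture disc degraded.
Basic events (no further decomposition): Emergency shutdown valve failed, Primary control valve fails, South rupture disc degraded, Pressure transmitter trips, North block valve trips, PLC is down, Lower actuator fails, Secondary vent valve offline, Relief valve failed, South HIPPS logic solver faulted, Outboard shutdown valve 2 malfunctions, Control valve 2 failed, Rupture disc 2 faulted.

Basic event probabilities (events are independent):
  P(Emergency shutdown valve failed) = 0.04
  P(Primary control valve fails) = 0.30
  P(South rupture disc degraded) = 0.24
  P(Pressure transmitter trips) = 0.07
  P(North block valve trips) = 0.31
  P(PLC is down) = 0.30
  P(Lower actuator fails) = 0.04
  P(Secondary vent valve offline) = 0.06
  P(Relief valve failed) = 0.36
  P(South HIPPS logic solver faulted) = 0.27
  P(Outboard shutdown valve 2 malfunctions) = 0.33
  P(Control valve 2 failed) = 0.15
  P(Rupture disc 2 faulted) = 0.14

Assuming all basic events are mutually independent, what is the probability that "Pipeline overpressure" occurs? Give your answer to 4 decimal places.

P(Relief train fails) [AND] = 0.30 × 0.24 = 0.072000
P(Vent line unavailable) [OR] = 1 − (1−0.04) × (1−0.072000) × (1−0.07) = 0.171482
P(HIPPS stage unavailable) [AND] = 0.36 × 0.27 × 0.33 = 0.032076
P(Shutdown chain fails) [AND] = 0.06 × 0.032076 = 0.001925
P(Control loop fails) [AND] = 0.30 × 0.04 × 0.001925 = 0.000023
P(Block path fails) [OR] = 1 − (1−0.171482) × (1−0.31) × (1−0.000023) × (1−0.15) = 0.514085
P(Pipeline overpressure) [OR] = 1 − (1−0.514085) × (1−0.14) = 0.582113
Rounded to 4 decimal places: P(Pipeline overpressure) ≈ 0.5821.

0.5821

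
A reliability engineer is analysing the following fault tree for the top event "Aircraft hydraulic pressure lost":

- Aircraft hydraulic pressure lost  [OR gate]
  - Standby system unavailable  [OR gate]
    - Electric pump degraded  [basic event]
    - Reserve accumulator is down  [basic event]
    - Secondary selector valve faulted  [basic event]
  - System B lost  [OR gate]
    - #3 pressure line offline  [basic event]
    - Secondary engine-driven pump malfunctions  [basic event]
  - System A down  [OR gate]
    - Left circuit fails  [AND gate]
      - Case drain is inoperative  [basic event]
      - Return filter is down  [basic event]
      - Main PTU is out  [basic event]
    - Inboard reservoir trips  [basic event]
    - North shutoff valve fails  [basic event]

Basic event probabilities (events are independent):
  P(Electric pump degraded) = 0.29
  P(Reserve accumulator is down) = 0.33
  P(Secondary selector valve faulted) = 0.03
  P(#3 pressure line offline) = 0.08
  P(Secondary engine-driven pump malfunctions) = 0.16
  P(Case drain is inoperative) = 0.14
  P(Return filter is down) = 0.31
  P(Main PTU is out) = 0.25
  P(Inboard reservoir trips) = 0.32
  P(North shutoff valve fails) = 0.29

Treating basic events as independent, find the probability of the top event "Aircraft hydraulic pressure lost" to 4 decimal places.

0.8297

P(Standby system unavailable) [OR] = 1 − (1−0.29) × (1−0.33) × (1−0.03) = 0.538571
P(System B lost) [OR] = 1 − (1−0.08) × (1−0.16) = 0.227200
P(Left circuit fails) [AND] = 0.14 × 0.31 × 0.25 = 0.010850
P(System A down) [OR] = 1 − (1−0.010850) × (1−0.32) × (1−0.29) = 0.522438
P(Aircraft hydraulic pressure lost) [OR] = 1 − (1−0.538571) × (1−0.227200) × (1−0.522438) = 0.829705
Rounded to 4 decimal places: P(Aircraft hydraulic pressure lost) ≈ 0.8297.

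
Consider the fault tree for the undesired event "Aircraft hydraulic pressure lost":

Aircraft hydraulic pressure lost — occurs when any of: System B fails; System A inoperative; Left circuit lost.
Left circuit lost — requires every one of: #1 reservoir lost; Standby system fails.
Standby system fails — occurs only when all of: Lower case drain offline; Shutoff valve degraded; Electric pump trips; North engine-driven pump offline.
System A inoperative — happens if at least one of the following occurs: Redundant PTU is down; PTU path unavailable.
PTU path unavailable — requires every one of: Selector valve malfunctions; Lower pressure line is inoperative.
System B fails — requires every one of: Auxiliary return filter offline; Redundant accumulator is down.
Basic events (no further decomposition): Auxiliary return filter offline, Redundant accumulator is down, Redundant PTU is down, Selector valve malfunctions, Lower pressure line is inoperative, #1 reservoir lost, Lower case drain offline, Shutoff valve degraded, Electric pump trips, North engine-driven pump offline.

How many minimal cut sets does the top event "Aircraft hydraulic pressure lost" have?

System B fails [AND]: one cut set from each child combined → 1 × 1 = 1 cut set(s).
PTU path unavailable [AND]: one cut set from each child combined → 1 × 1 = 1 cut set(s).
System A inoperative [OR]: union of children's cut sets → 2 cut set(s).
Standby system fails [AND]: one cut set from each child combined → 1 × 1 × 1 × 1 = 1 cut set(s).
Left circuit lost [AND]: one cut set from each child combined → 1 × 1 = 1 cut set(s).
Aircraft hydraulic pressure lost [OR]: union of children's cut sets → 4 cut set(s).
Minimal cut sets: {Auxiliary return filter offline, Redundant accumulator is down}; {Redundant PTU is down}; {Lower pressure line is inoperative, Selector valve malfunctions}; {#1 reservoir lost, Electric pump trips, Lower case drain offline, North engine-driven pump offline, Shutoff valve degraded}.

4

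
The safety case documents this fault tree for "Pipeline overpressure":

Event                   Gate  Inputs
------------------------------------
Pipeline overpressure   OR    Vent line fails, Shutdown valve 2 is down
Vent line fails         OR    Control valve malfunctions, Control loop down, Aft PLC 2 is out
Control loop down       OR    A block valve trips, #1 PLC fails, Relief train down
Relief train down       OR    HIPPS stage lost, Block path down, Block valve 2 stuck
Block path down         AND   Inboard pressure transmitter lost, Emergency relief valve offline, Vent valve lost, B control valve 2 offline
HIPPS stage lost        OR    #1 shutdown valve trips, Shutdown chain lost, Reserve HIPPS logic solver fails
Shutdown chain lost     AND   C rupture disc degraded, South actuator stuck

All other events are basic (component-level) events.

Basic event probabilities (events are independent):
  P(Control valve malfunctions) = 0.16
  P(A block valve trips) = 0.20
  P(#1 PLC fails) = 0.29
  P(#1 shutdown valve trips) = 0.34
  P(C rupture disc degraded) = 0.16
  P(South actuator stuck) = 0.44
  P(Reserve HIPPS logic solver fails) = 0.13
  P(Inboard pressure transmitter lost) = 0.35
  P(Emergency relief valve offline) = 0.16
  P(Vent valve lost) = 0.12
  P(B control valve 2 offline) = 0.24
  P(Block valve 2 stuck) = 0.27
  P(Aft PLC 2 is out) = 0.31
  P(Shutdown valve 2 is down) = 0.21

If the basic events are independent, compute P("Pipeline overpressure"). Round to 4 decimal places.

P(Shutdown chain lost) [AND] = 0.16 × 0.44 = 0.070400
P(HIPPS stage lost) [OR] = 1 − (1−0.34) × (1−0.070400) × (1−0.13) = 0.466224
P(Block path down) [AND] = 0.35 × 0.16 × 0.12 × 0.24 = 0.001613
P(Relief train down) [OR] = 1 − (1−0.466224) × (1−0.001613) × (1−0.27) = 0.610972
P(Control loop down) [OR] = 1 − (1−0.20) × (1−0.29) × (1−0.610972) = 0.779032
P(Vent line fails) [OR] = 1 − (1−0.16) × (1−0.779032) × (1−0.31) = 0.871927
P(Pipeline overpressure) [OR] = 1 − (1−0.871927) × (1−0.21) = 0.898822
Rounded to 4 decimal places: P(Pipeline overpressure) ≈ 0.8988.

0.8988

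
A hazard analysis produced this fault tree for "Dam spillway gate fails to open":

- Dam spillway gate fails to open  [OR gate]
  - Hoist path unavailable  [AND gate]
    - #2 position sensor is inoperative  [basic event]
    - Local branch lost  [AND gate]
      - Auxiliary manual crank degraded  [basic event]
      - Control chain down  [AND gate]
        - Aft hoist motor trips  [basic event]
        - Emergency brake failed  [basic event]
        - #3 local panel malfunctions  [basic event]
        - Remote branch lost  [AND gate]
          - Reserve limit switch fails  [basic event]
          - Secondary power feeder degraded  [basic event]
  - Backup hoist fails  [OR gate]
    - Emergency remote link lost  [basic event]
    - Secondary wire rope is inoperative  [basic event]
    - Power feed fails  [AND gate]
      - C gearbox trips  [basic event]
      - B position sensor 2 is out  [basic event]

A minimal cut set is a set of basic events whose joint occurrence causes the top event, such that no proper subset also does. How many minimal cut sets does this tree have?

4

Remote branch lost [AND]: one cut set from each child combined → 1 × 1 = 1 cut set(s).
Control chain down [AND]: one cut set from each child combined → 1 × 1 × 1 × 1 = 1 cut set(s).
Local branch lost [AND]: one cut set from each child combined → 1 × 1 = 1 cut set(s).
Hoist path unavailable [AND]: one cut set from each child combined → 1 × 1 = 1 cut set(s).
Power feed fails [AND]: one cut set from each child combined → 1 × 1 = 1 cut set(s).
Backup hoist fails [OR]: union of children's cut sets → 3 cut set(s).
Dam spillway gate fails to open [OR]: union of children's cut sets → 4 cut set(s).
Minimal cut sets: {#2 position sensor is inoperative, #3 local panel malfunctions, Aft hoist motor trips, Auxiliary manual crank degraded, Emergency brake failed, Reserve limit switch fails, Secondary power feeder degraded}; {Emergency remote link lost}; {Secondary wire rope is inoperative}; {B position sensor 2 is out, C gearbox trips}.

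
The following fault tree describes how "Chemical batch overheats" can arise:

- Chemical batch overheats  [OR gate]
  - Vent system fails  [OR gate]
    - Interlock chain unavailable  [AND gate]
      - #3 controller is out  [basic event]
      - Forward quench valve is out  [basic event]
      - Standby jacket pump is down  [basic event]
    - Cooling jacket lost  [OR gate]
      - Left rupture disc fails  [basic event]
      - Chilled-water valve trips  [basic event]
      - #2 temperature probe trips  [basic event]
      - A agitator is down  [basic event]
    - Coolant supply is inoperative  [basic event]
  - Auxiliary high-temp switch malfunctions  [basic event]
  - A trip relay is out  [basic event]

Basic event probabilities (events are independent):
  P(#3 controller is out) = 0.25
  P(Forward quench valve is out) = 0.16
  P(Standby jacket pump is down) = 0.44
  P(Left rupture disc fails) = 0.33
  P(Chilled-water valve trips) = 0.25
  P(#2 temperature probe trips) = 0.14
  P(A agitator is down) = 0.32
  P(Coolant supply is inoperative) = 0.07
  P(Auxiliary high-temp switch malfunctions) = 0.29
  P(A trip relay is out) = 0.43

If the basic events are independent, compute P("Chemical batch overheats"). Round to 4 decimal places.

0.8913

P(Interlock chain unavailable) [AND] = 0.25 × 0.16 × 0.44 = 0.017600
P(Cooling jacket lost) [OR] = 1 − (1−0.33) × (1−0.25) × (1−0.14) × (1−0.32) = 0.706138
P(Vent system fails) [OR] = 1 − (1−0.017600) × (1−0.706138) × (1−0.07) = 0.731518
P(Chemical batch overheats) [OR] = 1 − (1−0.731518) × (1−0.29) × (1−0.43) = 0.891345
Rounded to 4 decimal places: P(Chemical batch overheats) ≈ 0.8913.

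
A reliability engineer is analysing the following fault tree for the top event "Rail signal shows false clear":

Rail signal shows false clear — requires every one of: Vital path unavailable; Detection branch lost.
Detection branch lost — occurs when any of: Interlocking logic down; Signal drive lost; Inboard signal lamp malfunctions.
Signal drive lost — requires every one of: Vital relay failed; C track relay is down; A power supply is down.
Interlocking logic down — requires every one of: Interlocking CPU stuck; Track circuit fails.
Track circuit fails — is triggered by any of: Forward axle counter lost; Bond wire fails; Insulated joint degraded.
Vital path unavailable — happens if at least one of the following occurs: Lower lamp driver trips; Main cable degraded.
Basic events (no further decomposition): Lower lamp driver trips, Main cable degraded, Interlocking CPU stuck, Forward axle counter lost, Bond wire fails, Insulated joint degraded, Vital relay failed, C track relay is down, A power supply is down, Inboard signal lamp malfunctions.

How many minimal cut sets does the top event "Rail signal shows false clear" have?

Vital path unavailable [OR]: union of children's cut sets → 2 cut set(s).
Track circuit fails [OR]: union of children's cut sets → 3 cut set(s).
Interlocking logic down [AND]: one cut set from each child combined → 1 × 3 = 3 cut set(s).
Signal drive lost [AND]: one cut set from each child combined → 1 × 1 × 1 = 1 cut set(s).
Detection branch lost [OR]: union of children's cut sets → 5 cut set(s).
Rail signal shows false clear [AND]: one cut set from each child combined → 2 × 5 = 10 cut set(s).
Minimal cut sets: {Forward axle counter lost, Interlocking CPU stuck, Lower lamp driver trips}; {Bond wire fails, Interlocking CPU stuck, Lower lamp driver trips}; {Insulated joint degraded, Interlocking CPU stuck, Lower lamp driver trips}; {A power supply is down, C track relay is down, Lower lamp driver trips, Vital relay failed}; {Inboard signal lamp malfunctions, Lower lamp driver trips}; {Forward axle counter lost, Interlocking CPU stuck, Main cable degraded}; {Bond wire fails, Interlocking CPU stuck, Main cable degraded}; {Insulated joint degraded, Interlocking CPU stuck, Main cable degraded}; {A power supply is down, C track relay is down, Main cable degraded, Vital relay failed}; {Inboard signal lamp malfunctions, Main cable degraded}.

10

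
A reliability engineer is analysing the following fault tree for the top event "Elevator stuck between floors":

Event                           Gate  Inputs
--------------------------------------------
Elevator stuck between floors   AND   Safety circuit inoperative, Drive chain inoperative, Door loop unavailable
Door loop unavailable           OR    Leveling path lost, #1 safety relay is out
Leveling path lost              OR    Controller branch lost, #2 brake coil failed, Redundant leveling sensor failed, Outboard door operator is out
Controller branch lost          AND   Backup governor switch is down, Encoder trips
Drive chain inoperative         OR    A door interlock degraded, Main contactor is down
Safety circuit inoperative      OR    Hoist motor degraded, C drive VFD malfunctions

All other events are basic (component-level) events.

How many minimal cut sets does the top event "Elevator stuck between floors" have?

20

Safety circuit inoperative [OR]: union of children's cut sets → 2 cut set(s).
Drive chain inoperative [OR]: union of children's cut sets → 2 cut set(s).
Controller branch lost [AND]: one cut set from each child combined → 1 × 1 = 1 cut set(s).
Leveling path lost [OR]: union of children's cut sets → 4 cut set(s).
Door loop unavailable [OR]: union of children's cut sets → 5 cut set(s).
Elevator stuck between floors [AND]: one cut set from each child combined → 2 × 2 × 5 = 20 cut set(s).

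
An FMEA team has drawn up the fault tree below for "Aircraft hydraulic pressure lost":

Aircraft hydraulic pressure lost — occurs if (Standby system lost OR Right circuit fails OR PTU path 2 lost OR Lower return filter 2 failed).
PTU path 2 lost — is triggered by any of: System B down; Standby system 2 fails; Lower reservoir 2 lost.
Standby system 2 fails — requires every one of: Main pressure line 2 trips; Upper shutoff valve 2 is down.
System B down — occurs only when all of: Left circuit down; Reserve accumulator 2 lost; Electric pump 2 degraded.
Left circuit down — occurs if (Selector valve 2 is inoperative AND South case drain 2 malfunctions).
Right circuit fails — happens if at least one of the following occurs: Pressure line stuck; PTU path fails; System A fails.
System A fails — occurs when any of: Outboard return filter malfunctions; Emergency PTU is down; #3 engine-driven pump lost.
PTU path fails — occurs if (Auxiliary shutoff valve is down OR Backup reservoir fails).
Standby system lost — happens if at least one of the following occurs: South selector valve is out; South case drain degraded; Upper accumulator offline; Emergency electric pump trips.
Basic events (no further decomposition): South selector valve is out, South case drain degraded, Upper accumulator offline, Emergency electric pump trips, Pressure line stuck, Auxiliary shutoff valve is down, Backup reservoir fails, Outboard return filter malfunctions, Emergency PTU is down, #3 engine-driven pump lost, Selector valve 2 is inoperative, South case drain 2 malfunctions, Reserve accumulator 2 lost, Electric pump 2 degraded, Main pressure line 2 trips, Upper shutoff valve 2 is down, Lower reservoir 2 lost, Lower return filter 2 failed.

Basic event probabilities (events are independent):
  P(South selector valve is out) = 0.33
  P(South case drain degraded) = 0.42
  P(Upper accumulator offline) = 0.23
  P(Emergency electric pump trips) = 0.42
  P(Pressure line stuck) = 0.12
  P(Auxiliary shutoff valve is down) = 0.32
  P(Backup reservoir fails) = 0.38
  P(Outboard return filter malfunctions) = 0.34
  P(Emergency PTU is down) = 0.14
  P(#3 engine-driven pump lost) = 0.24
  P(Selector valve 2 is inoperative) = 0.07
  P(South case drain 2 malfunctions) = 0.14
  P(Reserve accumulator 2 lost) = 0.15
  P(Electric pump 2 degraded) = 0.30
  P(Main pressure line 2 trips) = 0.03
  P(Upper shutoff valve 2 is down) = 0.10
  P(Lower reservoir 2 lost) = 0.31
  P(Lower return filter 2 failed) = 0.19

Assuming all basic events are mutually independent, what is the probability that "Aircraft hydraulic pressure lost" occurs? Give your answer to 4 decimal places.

P(Standby system lost) [OR] = 1 − (1−0.33) × (1−0.42) × (1−0.23) × (1−0.42) = 0.826451
P(PTU path fails) [OR] = 1 − (1−0.32) × (1−0.38) = 0.578400
P(System A fails) [OR] = 1 − (1−0.34) × (1−0.14) × (1−0.24) = 0.568624
P(Right circuit fails) [OR] = 1 − (1−0.12) × (1−0.578400) × (1−0.568624) = 0.839956
P(Left circuit down) [AND] = 0.07 × 0.14 = 0.009800
P(System B down) [AND] = 0.009800 × 0.15 × 0.30 = 0.000441
P(Standby system 2 fails) [AND] = 0.03 × 0.10 = 0.003000
P(PTU path 2 lost) [OR] = 1 − (1−0.000441) × (1−0.003000) × (1−0.31) = 0.312373
P(Aircraft hydraulic pressure lost) [OR] = 1 − (1−0.826451) × (1−0.839956) × (1−0.312373) × (1−0.19) = 0.984530
Rounded to 4 decimal places: P(Aircraft hydraulic pressure lost) ≈ 0.9845.

0.9845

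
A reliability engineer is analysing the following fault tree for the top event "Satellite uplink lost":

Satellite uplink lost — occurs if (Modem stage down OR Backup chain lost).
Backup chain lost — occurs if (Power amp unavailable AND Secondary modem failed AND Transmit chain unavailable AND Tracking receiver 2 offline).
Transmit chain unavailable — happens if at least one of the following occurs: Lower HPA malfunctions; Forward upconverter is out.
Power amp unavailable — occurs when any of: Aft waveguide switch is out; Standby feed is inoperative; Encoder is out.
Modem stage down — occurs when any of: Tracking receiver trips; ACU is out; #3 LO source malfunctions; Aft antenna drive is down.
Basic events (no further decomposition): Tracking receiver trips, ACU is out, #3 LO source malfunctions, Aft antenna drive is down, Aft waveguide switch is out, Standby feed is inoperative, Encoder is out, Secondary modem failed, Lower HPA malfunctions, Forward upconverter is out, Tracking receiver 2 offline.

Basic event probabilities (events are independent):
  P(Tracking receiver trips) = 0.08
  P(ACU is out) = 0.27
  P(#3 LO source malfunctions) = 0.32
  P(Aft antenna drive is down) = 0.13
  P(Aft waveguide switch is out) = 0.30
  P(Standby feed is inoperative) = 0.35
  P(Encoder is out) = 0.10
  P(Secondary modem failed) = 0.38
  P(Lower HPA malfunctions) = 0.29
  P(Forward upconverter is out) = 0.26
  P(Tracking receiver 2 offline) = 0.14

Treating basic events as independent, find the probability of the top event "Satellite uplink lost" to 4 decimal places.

P(Modem stage down) [OR] = 1 − (1−0.08) × (1−0.27) × (1−0.32) × (1−0.13) = 0.602681
P(Power amp unavailable) [OR] = 1 − (1−0.30) × (1−0.35) × (1−0.10) = 0.590500
P(Transmit chain unavailable) [OR] = 1 − (1−0.29) × (1−0.26) = 0.474600
P(Backup chain lost) [AND] = 0.590500 × 0.38 × 0.474600 × 0.14 = 0.014909
P(Satellite uplink lost) [OR] = 1 − (1−0.602681) × (1−0.014909) = 0.608605
Rounded to 4 decimal places: P(Satellite uplink lost) ≈ 0.6086.

0.6086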